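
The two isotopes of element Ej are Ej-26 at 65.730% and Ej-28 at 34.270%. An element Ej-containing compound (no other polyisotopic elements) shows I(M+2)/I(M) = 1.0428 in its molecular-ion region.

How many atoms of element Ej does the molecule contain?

2

With n Ej atoms, P(M+2)/P(M) = C(n,1)·p^(n−1)q / p^n = n·q/p = n · 0.34270/0.65730.
n = 1.0428 × 0.65730/0.34270 = 2.00 ≈ 2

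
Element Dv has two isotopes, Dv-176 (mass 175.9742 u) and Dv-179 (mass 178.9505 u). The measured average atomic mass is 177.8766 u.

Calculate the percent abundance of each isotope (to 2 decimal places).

Dv-176: 36.08%, Dv-179: 63.92%

Writing the weighted mean with unknown fraction x of Dv-176:
175.9742·x + 178.9505·(1 − x) = 177.8766
(175.9742 − 178.9505)·x = 177.8766 − 178.9505
x = -1.0739 / -2.9763 = 0.36082 → 36.08% Dv-176, 63.92% Dv-179.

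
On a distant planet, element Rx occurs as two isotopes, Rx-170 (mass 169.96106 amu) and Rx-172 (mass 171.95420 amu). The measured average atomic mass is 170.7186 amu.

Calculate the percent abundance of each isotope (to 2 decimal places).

Rx-170: 61.99%, Rx-172: 38.01%

With x = fraction of Rx-170 (so Rx-172 is 1 − x):
169.96106·x + 171.95420·(1 − x) = 170.7186
(169.96106 − 171.95420)·x = 170.7186 − 171.95420
x = -1.23560 / -1.99314 = 0.61993 → 61.99% Rx-170, 38.01% Rx-172.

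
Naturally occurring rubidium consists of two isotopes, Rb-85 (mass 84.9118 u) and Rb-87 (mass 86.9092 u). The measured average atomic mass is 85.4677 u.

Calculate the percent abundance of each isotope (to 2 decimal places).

Writing the weighted mean with unknown fraction x of Rb-85:
84.9118·x + 86.9092·(1 − x) = 85.4677
(84.9118 − 86.9092)·x = 85.4677 − 86.9092
x = -1.4415 / -1.9974 = 0.72169 → 72.17% Rb-85, 27.83% Rb-87.

Rb-85: 72.17%, Rb-87: 27.83%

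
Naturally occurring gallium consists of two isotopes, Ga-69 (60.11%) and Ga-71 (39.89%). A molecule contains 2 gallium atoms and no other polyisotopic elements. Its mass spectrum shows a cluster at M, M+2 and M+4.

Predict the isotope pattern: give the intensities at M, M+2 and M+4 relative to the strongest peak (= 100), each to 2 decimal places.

The 2 Ga atoms are independent, so intensities follow the terms of (0.6011 + 0.3989)^2.
P(M) = 0.6011^2 = 0.361321
P(M+2) = 2 × 0.6011^1 × 0.3989^1 = 0.479558
P(M+4) = 0.3989^2 = 0.159121
The M+2 peak is largest (0.479558); scaling to 100 gives 75.34 : 100.00 : 33.18.

75.34 : 100.00 : 33.18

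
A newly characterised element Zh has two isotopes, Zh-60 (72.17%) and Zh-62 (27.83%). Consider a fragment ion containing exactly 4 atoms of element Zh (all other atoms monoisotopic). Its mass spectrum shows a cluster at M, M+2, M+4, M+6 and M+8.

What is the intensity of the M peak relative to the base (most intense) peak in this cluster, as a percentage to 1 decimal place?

64.8%

Term probabilities: M 0.2713, M+2 0.4184, M+4 0.2420, M+6 0.0622, M+8 0.0060. Base peak = M+2.
P(M+2) = C(4,1) × 0.7217^3 × 0.2783^1 = 4 × 0.37589809 × 0.2783 = 0.418450 (base)
P(M) = C(4,0) × 0.7217^4 × 0.2783^0 = 1 × 0.27128565 × 1.0000 = 0.271286
Relative intensity = 0.271286 / 0.418450 × 100 = 64.8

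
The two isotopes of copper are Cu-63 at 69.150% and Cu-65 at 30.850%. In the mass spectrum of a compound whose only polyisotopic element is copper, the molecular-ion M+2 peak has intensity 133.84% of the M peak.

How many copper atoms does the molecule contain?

For n independent Cu atoms, I(M+2)/I(M) = n · (abundance Cu-65) / (abundance Cu-63) = n · 0.30850/0.69150.
n = 1.3384 × 0.69150/0.30850 = 3.00 ≈ 3

3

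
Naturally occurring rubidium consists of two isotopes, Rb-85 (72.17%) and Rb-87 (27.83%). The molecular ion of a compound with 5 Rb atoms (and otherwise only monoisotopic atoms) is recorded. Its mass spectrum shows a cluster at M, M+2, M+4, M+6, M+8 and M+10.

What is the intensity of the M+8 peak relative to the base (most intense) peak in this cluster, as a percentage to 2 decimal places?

5.73%

Binomial terms of (0.7217 + 0.2783)^5: M 0.1958, M+2 0.3775, M+4 0.2911, M+6 0.1123, M+8 0.0216, M+10 0.0017 → M+2 is the base peak.
P(M+2) = C(5,1) × 0.7217^4 × 0.2783^1 = 5 × 0.27128565 × 0.2783 = 0.377494 (base)
P(M+8) = C(5,4) × 0.7217^1 × 0.2783^4 = 5 × 0.7217 × 0.00599864 = 0.021646
Relative intensity = 0.021646 / 0.377494 × 100 = 5.73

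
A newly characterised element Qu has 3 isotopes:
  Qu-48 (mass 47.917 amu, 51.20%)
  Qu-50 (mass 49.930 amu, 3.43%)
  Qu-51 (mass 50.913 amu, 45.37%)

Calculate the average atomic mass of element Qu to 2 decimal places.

49.35 amu

Ar = Σ fᵢ·mᵢ = 0.5120 × 47.917 + 0.0343 × 49.930 + 0.4537 × 50.913
= 24.5335 + 1.7126 + 23.0992 = 49.3453 amu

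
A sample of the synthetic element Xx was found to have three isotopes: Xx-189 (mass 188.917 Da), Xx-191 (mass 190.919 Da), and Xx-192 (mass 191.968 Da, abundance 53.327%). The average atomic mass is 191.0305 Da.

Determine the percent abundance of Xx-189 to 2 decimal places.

The remaining 46.673% is split between Xx-189 (fraction x) and Xx-191 (fraction 0.46673 − x).
Substituting: 188.917x + 190.919(0.46673 − x) = 88.65972464
(188.917 − 190.919)x = -0.44790023  ⇒  x = 0.22373, y = 0.24300
Xx-189: 22.37%, Xx-191: 24.30%.

22.37%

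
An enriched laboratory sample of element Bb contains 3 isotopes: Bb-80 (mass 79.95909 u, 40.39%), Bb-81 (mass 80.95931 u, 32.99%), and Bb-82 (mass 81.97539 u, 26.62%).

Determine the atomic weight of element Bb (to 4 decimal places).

80.8258 u

Ar = Σ fᵢ·mᵢ = 0.4039 × 79.95909 + 0.3299 × 80.95931 + 0.2662 × 81.97539
= 32.295476 + 26.708476 + 21.821849 = 80.825801 u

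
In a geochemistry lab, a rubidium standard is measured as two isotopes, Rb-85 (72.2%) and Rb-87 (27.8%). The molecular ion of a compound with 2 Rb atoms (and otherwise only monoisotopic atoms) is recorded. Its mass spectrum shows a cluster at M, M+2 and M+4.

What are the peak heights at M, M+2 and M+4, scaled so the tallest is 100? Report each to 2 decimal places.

Expanding (0.722 + 0.278)^2:
P(M) = 0.722^2 = 0.521284
P(M+2) = 2 × 0.722^1 × 0.278^1 = 0.401432
P(M+4) = 0.278^2 = 0.077284
The M peak is largest (0.521284); scaling to 100 gives 100.00 : 77.01 : 14.83.

100.00 : 77.01 : 14.83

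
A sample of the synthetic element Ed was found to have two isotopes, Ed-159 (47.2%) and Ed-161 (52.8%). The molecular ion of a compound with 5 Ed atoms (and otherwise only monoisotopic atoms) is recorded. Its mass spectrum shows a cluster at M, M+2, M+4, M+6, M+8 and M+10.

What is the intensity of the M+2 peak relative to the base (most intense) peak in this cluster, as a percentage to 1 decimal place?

40.0%

Term probabilities: M 0.0234, M+2 0.1310, M+4 0.2932, M+6 0.3279, M+8 0.1834, M+10 0.0410. Base peak = M+6.
P(M+6) = C(5,3) × 0.472^2 × 0.528^3 = 10 × 0.222784 × 0.14719795 = 0.327933 (base)
P(M+2) = C(5,1) × 0.472^4 × 0.528^1 = 5 × 0.04963271 × 0.5280 = 0.131030
Relative intensity = 0.131030 / 0.327933 × 100 = 40.0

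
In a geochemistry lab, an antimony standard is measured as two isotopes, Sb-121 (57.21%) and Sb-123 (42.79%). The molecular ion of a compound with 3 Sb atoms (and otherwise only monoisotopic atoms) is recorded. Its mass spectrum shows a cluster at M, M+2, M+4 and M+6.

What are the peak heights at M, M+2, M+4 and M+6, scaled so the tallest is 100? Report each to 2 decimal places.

44.57 : 100.00 : 74.79 : 18.65

Expanding (0.5721 + 0.4279)^3:
P(M) = 0.5721^3 = 0.187247
P(M+2) = 3 × 0.5721^2 × 0.4279^1 = 0.420153
P(M+4) = 3 × 0.5721^1 × 0.4279^2 = 0.314252
P(M+6) = 0.4279^3 = 0.078348
The M+2 peak is largest (0.420153); scaling to 100 gives 44.57 : 100.00 : 74.79 : 18.65.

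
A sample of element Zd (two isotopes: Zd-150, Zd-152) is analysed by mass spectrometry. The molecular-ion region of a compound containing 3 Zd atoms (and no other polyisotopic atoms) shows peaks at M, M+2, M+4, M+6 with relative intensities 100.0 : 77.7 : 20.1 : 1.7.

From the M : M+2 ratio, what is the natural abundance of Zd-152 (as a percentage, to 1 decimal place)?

20.6%

If p is the fraction of Zd that is Zd-150, then I(M+2)/I(M) = [C(3,1)·p^2·(1−p)] / p^3 = 3·(1−p)/p = 77.7/100.0 = 0.7770
(1−p)/p = 0.7770/3 = 0.2590  ⇒  p = 1/(1 + 0.2590) = 0.7943
Zd-150: 79.4%, Zd-152: 20.6%.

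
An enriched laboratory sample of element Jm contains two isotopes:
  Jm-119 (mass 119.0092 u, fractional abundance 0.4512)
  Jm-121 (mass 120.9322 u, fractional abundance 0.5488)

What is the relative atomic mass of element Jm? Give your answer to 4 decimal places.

120.0645 u

Average mass = Σ (abundance × isotope mass) = 0.4512 × 119.0092 + 0.5488 × 120.9322
= 53.69695 + 66.36759 = 120.06454 u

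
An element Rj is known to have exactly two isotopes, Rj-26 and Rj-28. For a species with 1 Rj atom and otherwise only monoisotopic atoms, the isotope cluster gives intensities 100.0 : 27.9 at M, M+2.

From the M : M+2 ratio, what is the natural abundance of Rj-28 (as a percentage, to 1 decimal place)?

21.8%

Let p = fractional abundance of Rj-26. I(M+2)/I(M) = [C(1,1)·p^0·(1−p)] / p^1 = 1·(1−p)/p = 27.9/100.0 = 0.2790
(1−p)/p = 0.2790/1 = 0.2790  ⇒  p = 1/(1 + 0.2790) = 0.7819
Rj-26: 78.2%, Rj-28: 21.8%.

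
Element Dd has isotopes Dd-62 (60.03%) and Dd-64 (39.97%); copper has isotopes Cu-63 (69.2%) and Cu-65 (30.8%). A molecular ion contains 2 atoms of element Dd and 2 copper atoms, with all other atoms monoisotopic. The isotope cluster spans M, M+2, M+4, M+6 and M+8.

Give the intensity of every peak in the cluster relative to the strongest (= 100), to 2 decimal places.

Element Dd pattern (n=2): 0.36036009 : 0.47987982 : 0.15976009
Copper pattern (n=2): 0.478864 : 0.426272 : 0.094864
Convolve the two distributions (both contribute in 2-u steps):
  M: 0.36036009×0.478864 = 0.172563
  M+2: 0.36036009×0.426272 + 0.47987982×0.478864 = 0.383409
  M+4: 0.36036009×0.094864 + 0.47987982×0.426272 + 0.15976009×0.478864 = 0.315248
  M+6: 0.47987982×0.094864 + 0.15976009×0.426272 = 0.113625
  M+8: 0.15976009×0.094864 = 0.015155
Scale to base peak (0.383409) = 100: 45.01 : 100.00 : 82.22 : 29.64 : 3.95

45.01 : 100.00 : 82.22 : 29.64 : 3.95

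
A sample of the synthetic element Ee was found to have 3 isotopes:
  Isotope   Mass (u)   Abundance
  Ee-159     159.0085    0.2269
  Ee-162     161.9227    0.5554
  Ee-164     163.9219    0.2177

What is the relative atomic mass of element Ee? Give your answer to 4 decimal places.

161.6967 u

The abundance-weighted mean is 0.2269 × 159.0085 + 0.5554 × 161.9227 + 0.2177 × 163.9219
= 36.07903 + 89.93187 + 35.68580 = 161.69670 u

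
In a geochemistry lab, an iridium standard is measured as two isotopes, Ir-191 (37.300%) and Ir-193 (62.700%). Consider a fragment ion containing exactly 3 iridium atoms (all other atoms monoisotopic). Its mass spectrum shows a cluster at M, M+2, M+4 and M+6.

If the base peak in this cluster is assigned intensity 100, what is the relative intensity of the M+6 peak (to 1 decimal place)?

56.0

(0.37300 + 0.62700)^3 gives M 0.0519, M+2 0.2617, M+4 0.4399, M+6 0.2465; the largest is M+4.
P(M+4) = C(3,2) × 0.37300^1 × 0.62700^2 = 3 × 0.3730 × 0.393129 = 0.439911 (base)
P(M+6) = C(3,3) × 0.37300^0 × 0.62700^3 = 1 × 1.0000 × 0.24649188 = 0.246492
Relative intensity = 0.246492 / 0.439911 × 100 = 56.0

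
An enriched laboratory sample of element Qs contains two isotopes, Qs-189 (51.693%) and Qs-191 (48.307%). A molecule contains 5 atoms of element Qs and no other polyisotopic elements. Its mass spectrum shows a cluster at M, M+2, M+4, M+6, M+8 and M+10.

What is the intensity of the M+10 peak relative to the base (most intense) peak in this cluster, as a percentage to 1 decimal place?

Term probabilities: M 0.0369, M+2 0.1725, M+4 0.3223, M+6 0.3012, M+8 0.1407, M+10 0.0263. Base peak = M+4.
P(M+4) = C(5,2) × 0.51693^3 × 0.48307^2 = 10 × 0.13813229 × 0.23335662 = 0.322341 (base)
P(M+10) = C(5,5) × 0.51693^0 × 0.48307^5 = 1 × 1.0000 × 0.02630573 = 0.026306
Relative intensity = 0.026306 / 0.322341 × 100 = 8.2

8.2%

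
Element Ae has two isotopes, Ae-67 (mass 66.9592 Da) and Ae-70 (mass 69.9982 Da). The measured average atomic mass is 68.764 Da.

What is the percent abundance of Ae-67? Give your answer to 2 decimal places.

40.61%

With x = fraction of Ae-67 (so Ae-70 is 1 − x):
66.9592·x + 69.9982·(1 − x) = 68.764
(66.9592 − 69.9982)·x = 68.764 − 69.9982
x = -1.2342 / -3.0390 = 0.40612 → 40.61% Ae-67, 59.39% Ae-70.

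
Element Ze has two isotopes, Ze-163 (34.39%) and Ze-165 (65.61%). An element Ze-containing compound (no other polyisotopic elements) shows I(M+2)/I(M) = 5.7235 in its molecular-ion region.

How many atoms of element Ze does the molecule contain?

For n independent Ze atoms, I(M+2)/I(M) = n · (abundance Ze-165) / (abundance Ze-163) = n · 0.6561/0.3439.
n = 5.7235 × 0.3439/0.6561 = 3.00 ≈ 3

3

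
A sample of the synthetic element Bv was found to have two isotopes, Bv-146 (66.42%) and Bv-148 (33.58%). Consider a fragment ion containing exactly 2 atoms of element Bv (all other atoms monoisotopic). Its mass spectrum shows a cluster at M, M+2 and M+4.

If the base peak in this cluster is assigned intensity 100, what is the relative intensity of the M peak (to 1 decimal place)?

(0.6642 + 0.3358)^2 gives M 0.4412, M+2 0.4461, M+4 0.1128; the largest is M+2.
P(M+2) = C(2,1) × 0.6642^1 × 0.3358^1 = 2 × 0.6642 × 0.3358 = 0.446077 (base)
P(M) = C(2,0) × 0.6642^2 × 0.3358^0 = 1 × 0.44116164 × 1.0000 = 0.441162
Relative intensity = 0.441162 / 0.446077 × 100 = 98.9

98.9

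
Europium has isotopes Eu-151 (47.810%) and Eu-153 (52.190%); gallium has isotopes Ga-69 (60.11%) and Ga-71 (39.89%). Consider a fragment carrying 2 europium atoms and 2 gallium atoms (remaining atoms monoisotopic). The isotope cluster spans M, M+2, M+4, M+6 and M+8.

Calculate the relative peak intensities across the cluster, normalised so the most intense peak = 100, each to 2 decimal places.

22.08 : 77.50 : 100.00 : 56.14 : 11.59

Europium pattern (n=2): 0.22857961 : 0.49904078 : 0.27237961
Gallium pattern (n=2): 0.36132121 : 0.47955758 : 0.15912121
Convolve the two distributions (both contribute in 2-u steps):
  M: 0.22857961×0.36132121 = 0.082591
  M+2: 0.22857961×0.47955758 + 0.49904078×0.36132121 = 0.289931
  M+4: 0.22857961×0.15912121 + 0.49904078×0.47955758 + 0.27237961×0.36132121 = 0.374107
  M+6: 0.49904078×0.15912121 + 0.27237961×0.47955758 = 0.210030
  M+8: 0.27237961×0.15912121 = 0.043341
Scale to base peak (0.374107) = 100: 22.08 : 77.50 : 100.00 : 56.14 : 11.59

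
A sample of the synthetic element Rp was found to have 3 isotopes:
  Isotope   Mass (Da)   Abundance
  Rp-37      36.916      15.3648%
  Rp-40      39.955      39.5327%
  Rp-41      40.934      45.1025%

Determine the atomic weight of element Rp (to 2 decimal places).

39.93 Da

Weight each isotope mass by its fractional abundance: 0.153648 × 36.916 + 0.395327 × 39.955 + 0.451025 × 40.934
= 5.6721 + 15.7953 + 18.4623 = 39.9297 Da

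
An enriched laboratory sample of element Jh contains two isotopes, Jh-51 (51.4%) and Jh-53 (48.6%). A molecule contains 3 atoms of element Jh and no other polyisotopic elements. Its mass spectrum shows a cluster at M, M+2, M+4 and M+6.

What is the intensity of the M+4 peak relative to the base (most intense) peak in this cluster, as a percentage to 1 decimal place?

94.6%

Binomial terms of (0.514 + 0.486)^3: M 0.1358, M+2 0.3852, M+4 0.3642, M+6 0.1148 → M+2 is the base peak.
P(M+2) = C(3,1) × 0.514^2 × 0.486^1 = 3 × 0.264196 × 0.4860 = 0.385198 (base)
P(M+4) = C(3,2) × 0.514^1 × 0.486^2 = 3 × 0.5140 × 0.236196 = 0.364214
Relative intensity = 0.364214 / 0.385198 × 100 = 94.6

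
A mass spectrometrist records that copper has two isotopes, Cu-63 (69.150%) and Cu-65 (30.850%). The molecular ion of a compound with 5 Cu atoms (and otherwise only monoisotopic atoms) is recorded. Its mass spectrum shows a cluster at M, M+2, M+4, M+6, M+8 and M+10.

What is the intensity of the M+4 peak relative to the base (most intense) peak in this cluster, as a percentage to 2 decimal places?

(0.69150 + 0.30850)^5 gives M 0.1581, M+2 0.3527, M+4 0.3147, M+6 0.1404, M+8 0.0313, M+10 0.0028; the largest is M+2.
P(M+2) = C(5,1) × 0.69150^4 × 0.30850^1 = 5 × 0.2286487 × 0.3085 = 0.352691 (base)
P(M+4) = C(5,2) × 0.69150^3 × 0.30850^2 = 10 × 0.33065611 × 0.09517225 = 0.314693
Relative intensity = 0.314693 / 0.352691 × 100 = 89.23

89.23%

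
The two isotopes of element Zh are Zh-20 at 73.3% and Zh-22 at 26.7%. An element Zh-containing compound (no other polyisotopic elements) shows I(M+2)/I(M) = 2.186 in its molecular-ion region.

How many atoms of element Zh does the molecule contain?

6

The M+2/M ratio from n Zh atoms is n · q/p = n · 0.267/0.733.
n = 2.186 × 0.733/0.267 = 6.00 ≈ 6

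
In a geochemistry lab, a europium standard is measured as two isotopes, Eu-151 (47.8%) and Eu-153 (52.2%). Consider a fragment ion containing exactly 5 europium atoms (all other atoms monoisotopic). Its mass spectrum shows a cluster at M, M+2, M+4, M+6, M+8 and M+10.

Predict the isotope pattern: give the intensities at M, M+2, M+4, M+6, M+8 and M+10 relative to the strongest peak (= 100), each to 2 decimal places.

The 5 Eu atoms are independent, so intensities follow the terms of (0.478 + 0.522)^5.
P(M) = 0.478^5 = 0.024954
P(M+2) = 5 × 0.478^4 × 0.522^1 = 0.136255
P(M+4) = 10 × 0.478^3 × 0.522^2 = 0.297594
P(M+6) = 10 × 0.478^2 × 0.522^3 = 0.324988
P(M+8) = 5 × 0.478^1 × 0.522^4 = 0.177452
P(M+10) = 0.522^5 = 0.038757
The M+6 peak is largest (0.324988); scaling to 100 gives 7.68 : 41.93 : 91.57 : 100.00 : 54.60 : 11.93.

7.68 : 41.93 : 91.57 : 100.00 : 54.60 : 11.93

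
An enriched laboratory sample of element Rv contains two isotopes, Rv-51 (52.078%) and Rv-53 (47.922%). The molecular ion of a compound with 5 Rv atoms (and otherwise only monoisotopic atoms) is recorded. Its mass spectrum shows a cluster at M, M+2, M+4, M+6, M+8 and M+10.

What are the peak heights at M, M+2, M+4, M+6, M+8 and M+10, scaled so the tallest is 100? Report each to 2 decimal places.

The 5 Rv atoms are independent, so intensities follow the terms of (0.52078 + 0.47922)^5.
P(M) = 0.52078^5 = 0.038306
P(M+2) = 5 × 0.52078^4 × 0.47922^1 = 0.176247
P(M+4) = 10 × 0.52078^3 × 0.47922^2 = 0.324364
P(M+6) = 10 × 0.52078^2 × 0.47922^3 = 0.298479
P(M+8) = 5 × 0.52078^1 × 0.47922^4 = 0.137330
P(M+10) = 0.47922^5 = 0.025274
The M+4 peak is largest (0.324364); scaling to 100 gives 11.81 : 54.34 : 100.00 : 92.02 : 42.34 : 7.79.

11.81 : 54.34 : 100.00 : 92.02 : 42.34 : 7.79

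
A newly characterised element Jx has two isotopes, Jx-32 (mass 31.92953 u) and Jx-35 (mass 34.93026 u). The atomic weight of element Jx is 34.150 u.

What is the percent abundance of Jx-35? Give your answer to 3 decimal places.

Writing the weighted mean with unknown fraction x of Jx-32:
31.92953·x + 34.93026·(1 − x) = 34.150
(31.92953 − 34.93026)·x = 34.150 − 34.93026
x = -0.78026 / -3.00073 = 0.26002 → 26.002% Jx-32, 73.998% Jx-35.

73.998%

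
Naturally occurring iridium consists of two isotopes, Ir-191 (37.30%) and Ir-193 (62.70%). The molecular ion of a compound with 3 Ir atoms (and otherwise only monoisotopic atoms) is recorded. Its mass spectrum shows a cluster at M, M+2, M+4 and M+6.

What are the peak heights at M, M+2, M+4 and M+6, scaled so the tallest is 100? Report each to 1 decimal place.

11.8 : 59.5 : 100.0 : 56.0

Expanding (0.3730 + 0.6270)^3:
P(M) = 0.3730^3 = 0.051895
P(M+2) = 3 × 0.3730^2 × 0.6270^1 = 0.261702
P(M+4) = 3 × 0.3730^1 × 0.6270^2 = 0.439911
P(M+6) = 0.6270^3 = 0.246492
The M+4 peak is largest (0.439911); scaling to 100 gives 11.8 : 59.5 : 100.0 : 56.0.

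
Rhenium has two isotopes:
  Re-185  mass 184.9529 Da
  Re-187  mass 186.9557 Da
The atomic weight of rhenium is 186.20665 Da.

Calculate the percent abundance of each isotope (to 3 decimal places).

Writing the weighted mean with unknown fraction x of Re-185:
184.9529·x + 186.9557·(1 − x) = 186.20665
(184.9529 − 186.9557)·x = 186.20665 − 186.9557
x = -0.74905 / -2.0028 = 0.37400 → 37.400% Re-185, 62.600% Re-187.

Re-185: 37.400%, Re-187: 62.600%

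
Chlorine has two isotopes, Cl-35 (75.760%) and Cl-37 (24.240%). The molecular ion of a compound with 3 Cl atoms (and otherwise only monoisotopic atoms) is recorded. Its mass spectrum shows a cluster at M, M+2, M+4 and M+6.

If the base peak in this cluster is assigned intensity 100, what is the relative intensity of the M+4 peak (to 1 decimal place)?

30.7

(0.75760 + 0.24240)^3 gives M 0.4348, M+2 0.4174, M+4 0.1335, M+6 0.0142; the largest is M.
P(M) = C(3,0) × 0.75760^3 × 0.24240^0 = 1 × 0.4348304 × 1.0000 = 0.434830 (base)
P(M+4) = C(3,2) × 0.75760^1 × 0.24240^2 = 3 × 0.7576 × 0.05875776 = 0.133545
Relative intensity = 0.133545 / 0.434830 × 100 = 30.7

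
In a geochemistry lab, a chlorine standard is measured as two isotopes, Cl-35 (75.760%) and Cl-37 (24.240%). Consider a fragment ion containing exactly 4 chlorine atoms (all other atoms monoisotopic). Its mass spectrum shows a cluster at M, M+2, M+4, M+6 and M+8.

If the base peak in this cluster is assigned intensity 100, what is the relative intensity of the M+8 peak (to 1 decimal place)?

0.8

Term probabilities: M 0.3294, M+2 0.4216, M+4 0.2023, M+6 0.0432, M+8 0.0035. Base peak = M+2.
P(M+2) = C(4,1) × 0.75760^3 × 0.24240^1 = 4 × 0.4348304 × 0.2424 = 0.421612 (base)
P(M+8) = C(4,4) × 0.75760^0 × 0.24240^4 = 1 × 1.0000 × 0.00345247 = 0.003452
Relative intensity = 0.003452 / 0.421612 × 100 = 0.8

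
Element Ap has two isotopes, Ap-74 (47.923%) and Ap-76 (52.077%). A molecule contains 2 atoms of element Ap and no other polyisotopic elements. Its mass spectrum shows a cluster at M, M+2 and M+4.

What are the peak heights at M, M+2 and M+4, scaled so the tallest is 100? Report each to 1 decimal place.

46.0 : 100.0 : 54.3

The 2 Ap atoms are independent, so intensities follow the terms of (0.47923 + 0.52077)^2.
P(M) = 0.47923^2 = 0.229661
P(M+2) = 2 × 0.47923^1 × 0.52077^1 = 0.499137
P(M+4) = 0.52077^2 = 0.271201
The M+2 peak is largest (0.499137); scaling to 100 gives 46.0 : 100.0 : 54.3.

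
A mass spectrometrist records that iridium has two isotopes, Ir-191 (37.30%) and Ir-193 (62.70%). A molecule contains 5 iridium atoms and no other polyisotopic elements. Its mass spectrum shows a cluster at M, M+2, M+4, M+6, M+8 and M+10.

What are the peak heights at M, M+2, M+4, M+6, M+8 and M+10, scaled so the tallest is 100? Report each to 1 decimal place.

Each Ir atom is independently Ir-191 (p = 0.3730) or Ir-193 (q = 0.6270); the cluster is the binomial expansion (p + q)^5.
P(M) = 0.3730^5 = 0.007220
P(M+2) = 5 × 0.3730^4 × 0.6270^1 = 0.060684
P(M+4) = 10 × 0.3730^3 × 0.6270^2 = 0.204015
P(M+6) = 10 × 0.3730^2 × 0.6270^3 = 0.342942
P(M+8) = 5 × 0.3730^1 × 0.6270^4 = 0.288237
P(M+10) = 0.6270^5 = 0.096903
The M+6 peak is largest (0.342942); scaling to 100 gives 2.1 : 17.7 : 59.5 : 100.0 : 84.0 : 28.3.

2.1 : 17.7 : 59.5 : 100.0 : 84.0 : 28.3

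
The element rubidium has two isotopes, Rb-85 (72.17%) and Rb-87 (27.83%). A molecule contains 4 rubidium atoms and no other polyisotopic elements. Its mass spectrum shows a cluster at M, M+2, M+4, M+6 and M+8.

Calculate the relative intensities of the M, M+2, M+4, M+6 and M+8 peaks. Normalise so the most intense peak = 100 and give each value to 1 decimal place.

Each Rb atom is independently Rb-85 (p = 0.7217) or Rb-87 (q = 0.2783); the cluster is the binomial expansion (p + q)^4.
P(M) = 0.7217^4 = 0.271286
P(M+2) = 4 × 0.7217^3 × 0.2783^1 = 0.418450
P(M+4) = 6 × 0.7217^2 × 0.2783^2 = 0.242042
P(M+6) = 4 × 0.7217^1 × 0.2783^3 = 0.062224
P(M+8) = 0.2783^4 = 0.005999
The M+2 peak is largest (0.418450); scaling to 100 gives 64.8 : 100.0 : 57.8 : 14.9 : 1.4.

64.8 : 100.0 : 57.8 : 14.9 : 1.4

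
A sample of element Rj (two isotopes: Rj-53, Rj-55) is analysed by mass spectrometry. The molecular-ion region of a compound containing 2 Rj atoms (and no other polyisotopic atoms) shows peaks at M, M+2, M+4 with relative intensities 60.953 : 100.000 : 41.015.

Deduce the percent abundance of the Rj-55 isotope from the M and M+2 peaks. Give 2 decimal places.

45.06%

Write p for the Rj-53 fraction. I(M+2)/I(M) = [C(2,1)·p^1·(1−p)] / p^2 = 2·(1−p)/p = 100.000/60.953 = 1.6406
(1−p)/p = 1.6406/2 = 0.8203  ⇒  p = 1/(1 + 0.8203) = 0.5494
Rj-53: 54.94%, Rj-55: 45.06%.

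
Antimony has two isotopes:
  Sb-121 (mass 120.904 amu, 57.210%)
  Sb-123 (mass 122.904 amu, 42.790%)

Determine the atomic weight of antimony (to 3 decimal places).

Average mass = Σ (abundance × isotope mass) = 0.57210 × 120.904 + 0.42790 × 122.904
= 69.1692 + 52.5906 = 121.7598 amu

121.760 amu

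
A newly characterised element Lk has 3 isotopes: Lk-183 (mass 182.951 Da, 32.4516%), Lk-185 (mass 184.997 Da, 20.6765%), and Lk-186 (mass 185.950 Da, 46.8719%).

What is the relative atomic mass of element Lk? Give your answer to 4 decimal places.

184.7797 Da

Average mass = Σ (abundance × isotope mass) = 0.324516 × 182.951 + 0.206765 × 184.997 + 0.468719 × 185.950
= 59.37053 + 38.25090 + 87.15830 = 184.77973 Da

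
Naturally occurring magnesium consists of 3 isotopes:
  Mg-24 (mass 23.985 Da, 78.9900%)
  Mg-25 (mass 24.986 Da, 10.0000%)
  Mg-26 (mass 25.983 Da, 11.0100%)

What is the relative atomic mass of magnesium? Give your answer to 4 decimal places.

24.3051 Da

Ar = Σ fᵢ·mᵢ = 0.789900 × 23.985 + 0.100000 × 24.986 + 0.110100 × 25.983
= 18.94575 + 2.49860 + 2.86073 = 24.30508 Da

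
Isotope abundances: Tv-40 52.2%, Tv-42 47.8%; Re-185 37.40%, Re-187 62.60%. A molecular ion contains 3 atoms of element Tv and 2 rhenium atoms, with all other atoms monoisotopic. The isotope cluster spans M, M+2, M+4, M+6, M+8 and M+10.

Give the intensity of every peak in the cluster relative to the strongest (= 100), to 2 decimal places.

5.92 : 36.09 : 85.95 : 100.00 : 56.96 : 12.74

Element Tv pattern (n=3): 0.14223665 : 0.39074206 : 0.35780594 : 0.10921535
Rhenium pattern (n=2): 0.139876 : 0.468248 : 0.391876
Convolve the two distributions (both contribute in 2-u steps):
  M: 0.14223665×0.139876 = 0.019895
  M+2: 0.14223665×0.468248 + 0.39074206×0.139876 = 0.121257
  M+4: 0.14223665×0.391876 + 0.39074206×0.468248 + 0.35780594×0.139876 = 0.288752
  M+6: 0.39074206×0.391876 + 0.35780594×0.468248 + 0.10921535×0.139876 = 0.335941
  M+8: 0.35780594×0.391876 + 0.10921535×0.468248 = 0.191355
  M+10: 0.10921535×0.391876 = 0.042799
Scale to base peak (0.335941) = 100: 5.92 : 36.09 : 85.95 : 100.00 : 56.96 : 12.74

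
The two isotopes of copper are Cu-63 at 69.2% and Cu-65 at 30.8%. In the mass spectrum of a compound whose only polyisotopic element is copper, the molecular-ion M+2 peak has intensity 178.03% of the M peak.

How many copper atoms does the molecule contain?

4

For n independent Cu atoms, I(M+2)/I(M) = n · (abundance Cu-65) / (abundance Cu-63) = n · 0.308/0.692.
n = 1.7803 × 0.692/0.308 = 4.00 ≈ 4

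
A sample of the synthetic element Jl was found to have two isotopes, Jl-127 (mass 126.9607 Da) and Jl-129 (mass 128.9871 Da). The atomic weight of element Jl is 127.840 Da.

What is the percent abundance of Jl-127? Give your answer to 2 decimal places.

56.61%

Writing the weighted mean with unknown fraction x of Jl-127:
126.9607·x + 128.9871·(1 − x) = 127.840
(126.9607 − 128.9871)·x = 127.840 − 128.9871
x = -1.1471 / -2.0264 = 0.56608 → 56.61% Jl-127, 43.39% Jl-129.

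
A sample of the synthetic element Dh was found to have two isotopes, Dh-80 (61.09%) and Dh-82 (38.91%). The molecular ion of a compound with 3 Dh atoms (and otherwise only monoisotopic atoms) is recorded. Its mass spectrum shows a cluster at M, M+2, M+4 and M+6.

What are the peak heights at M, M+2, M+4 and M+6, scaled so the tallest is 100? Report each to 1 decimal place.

Each Dh atom is independently Dh-80 (p = 0.6109) or Dh-82 (q = 0.3891); the cluster is the binomial expansion (p + q)^3.
P(M) = 0.6109^3 = 0.227987
P(M+2) = 3 × 0.6109^2 × 0.3891^1 = 0.435635
P(M+4) = 3 × 0.6109^1 × 0.3891^2 = 0.277469
P(M+6) = 0.3891^3 = 0.058909
The M+2 peak is largest (0.435635); scaling to 100 gives 52.3 : 100.0 : 63.7 : 13.5.

52.3 : 100.0 : 63.7 : 13.5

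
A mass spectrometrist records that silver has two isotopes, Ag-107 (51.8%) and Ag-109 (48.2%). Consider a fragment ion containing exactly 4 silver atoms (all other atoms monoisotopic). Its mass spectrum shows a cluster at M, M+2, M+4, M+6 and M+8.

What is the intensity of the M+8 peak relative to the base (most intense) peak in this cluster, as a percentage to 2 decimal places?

14.43%

Term probabilities: M 0.0720, M+2 0.2680, M+4 0.3740, M+6 0.2320, M+8 0.0540. Base peak = M+4.
P(M+4) = C(4,2) × 0.518^2 × 0.482^2 = 6 × 0.268324 × 0.232324 = 0.374029 (base)
P(M+8) = C(4,4) × 0.518^0 × 0.482^4 = 1 × 1.0000 × 0.05397444 = 0.053974
Relative intensity = 0.053974 / 0.374029 × 100 = 14.43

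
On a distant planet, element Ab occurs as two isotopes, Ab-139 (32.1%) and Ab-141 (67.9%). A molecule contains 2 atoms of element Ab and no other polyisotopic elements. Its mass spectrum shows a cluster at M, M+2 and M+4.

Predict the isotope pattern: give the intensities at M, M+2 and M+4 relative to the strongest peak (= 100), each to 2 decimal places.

Expanding (0.321 + 0.679)^2:
P(M) = 0.321^2 = 0.103041
P(M+2) = 2 × 0.321^1 × 0.679^1 = 0.435918
P(M+4) = 0.679^2 = 0.461041
The M+4 peak is largest (0.461041); scaling to 100 gives 22.35 : 94.55 : 100.00.

22.35 : 94.55 : 100.00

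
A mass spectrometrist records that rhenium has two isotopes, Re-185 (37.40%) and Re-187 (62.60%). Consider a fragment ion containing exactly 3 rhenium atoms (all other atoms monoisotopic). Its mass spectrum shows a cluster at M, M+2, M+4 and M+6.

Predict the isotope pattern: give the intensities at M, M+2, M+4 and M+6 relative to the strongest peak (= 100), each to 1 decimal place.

Each Re atom is independently Re-185 (p = 0.3740) or Re-187 (q = 0.6260); the cluster is the binomial expansion (p + q)^3.
P(M) = 0.3740^3 = 0.052314
P(M+2) = 3 × 0.3740^2 × 0.6260^1 = 0.262687
P(M+4) = 3 × 0.3740^1 × 0.6260^2 = 0.439685
P(M+6) = 0.6260^3 = 0.245314
The M+4 peak is largest (0.439685); scaling to 100 gives 11.9 : 59.7 : 100.0 : 55.8.

11.9 : 59.7 : 100.0 : 55.8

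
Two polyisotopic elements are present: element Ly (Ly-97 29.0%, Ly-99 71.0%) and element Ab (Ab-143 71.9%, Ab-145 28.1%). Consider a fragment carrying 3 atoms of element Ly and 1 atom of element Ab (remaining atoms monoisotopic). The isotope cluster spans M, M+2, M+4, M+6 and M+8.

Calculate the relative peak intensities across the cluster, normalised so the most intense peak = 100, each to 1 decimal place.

Element Ly pattern (n=3): 0.024389 : 0.179133 : 0.438567 : 0.357911
Element Ab pattern (n=1): 0.7190 : 0.2810
Convolve the two distributions (both contribute in 2-u steps):
  M: 0.024389×0.7190 = 0.017536
  M+2: 0.024389×0.2810 + 0.179133×0.7190 = 0.135650
  M+4: 0.179133×0.2810 + 0.438567×0.7190 = 0.365666
  M+6: 0.438567×0.2810 + 0.357911×0.7190 = 0.380575
  M+8: 0.357911×0.2810 = 0.100573
Scale to base peak (0.380575) = 100: 4.6 : 35.6 : 96.1 : 100.0 : 26.4

4.6 : 35.6 : 96.1 : 100.0 : 26.4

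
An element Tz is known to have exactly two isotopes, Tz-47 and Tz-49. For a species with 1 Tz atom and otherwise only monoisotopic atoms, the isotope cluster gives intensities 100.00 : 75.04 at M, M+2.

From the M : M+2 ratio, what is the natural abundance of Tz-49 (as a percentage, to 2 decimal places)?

Let p = fractional abundance of Tz-47. I(M+2)/I(M) = [C(1,1)·p^0·(1−p)] / p^1 = 1·(1−p)/p = 75.04/100.00 = 0.7504
(1−p)/p = 0.7504/1 = 0.7504  ⇒  p = 1/(1 + 0.7504) = 0.5713
Tz-47: 57.13%, Tz-49: 42.87%.

42.87%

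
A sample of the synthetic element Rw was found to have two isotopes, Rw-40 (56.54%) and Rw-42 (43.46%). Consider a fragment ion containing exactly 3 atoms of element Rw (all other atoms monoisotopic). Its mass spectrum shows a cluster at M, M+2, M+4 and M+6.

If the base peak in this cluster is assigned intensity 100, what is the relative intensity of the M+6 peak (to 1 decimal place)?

19.7

Term probabilities: M 0.1807, M+2 0.4168, M+4 0.3204, M+6 0.0821. Base peak = M+2.
P(M+2) = C(3,1) × 0.5654^2 × 0.4346^1 = 3 × 0.31967716 × 0.4346 = 0.416795 (base)
P(M+6) = C(3,3) × 0.5654^0 × 0.4346^3 = 1 × 1.0000 × 0.08208601 = 0.082086
Relative intensity = 0.082086 / 0.416795 × 100 = 19.7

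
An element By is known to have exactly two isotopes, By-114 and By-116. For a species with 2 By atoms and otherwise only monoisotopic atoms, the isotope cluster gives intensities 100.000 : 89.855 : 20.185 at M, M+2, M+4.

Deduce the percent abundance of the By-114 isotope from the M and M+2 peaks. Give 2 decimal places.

If p is the fraction of By that is By-114, then I(M+2)/I(M) = [C(2,1)·p^1·(1−p)] / p^2 = 2·(1−p)/p = 89.855/100.000 = 0.8986
(1−p)/p = 0.8986/2 = 0.4493  ⇒  p = 1/(1 + 0.4493) = 0.6900
By-114: 69.00%, By-116: 31.00%.

69.00%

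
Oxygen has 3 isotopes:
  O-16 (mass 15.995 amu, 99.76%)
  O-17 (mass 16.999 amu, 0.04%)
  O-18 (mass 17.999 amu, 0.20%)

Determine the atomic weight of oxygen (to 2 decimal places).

The abundance-weighted mean is 0.9976 × 15.995 + 0.0004 × 16.999 + 0.0020 × 17.999
= 15.9566 + 0.0068 + 0.0360 = 15.9994 amu

16.00 amu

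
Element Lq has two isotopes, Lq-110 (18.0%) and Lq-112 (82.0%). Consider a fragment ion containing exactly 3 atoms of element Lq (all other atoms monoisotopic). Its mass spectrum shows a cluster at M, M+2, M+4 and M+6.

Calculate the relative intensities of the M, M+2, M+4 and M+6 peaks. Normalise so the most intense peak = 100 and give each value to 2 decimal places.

The 3 Lq atoms are independent, so intensities follow the terms of (0.180 + 0.820)^3.
P(M) = 0.180^3 = 0.005832
P(M+2) = 3 × 0.180^2 × 0.820^1 = 0.079704
P(M+4) = 3 × 0.180^1 × 0.820^2 = 0.363096
P(M+6) = 0.820^3 = 0.551368
The M+6 peak is largest (0.551368); scaling to 100 gives 1.06 : 14.46 : 65.85 : 100.00.

1.06 : 14.46 : 65.85 : 100.00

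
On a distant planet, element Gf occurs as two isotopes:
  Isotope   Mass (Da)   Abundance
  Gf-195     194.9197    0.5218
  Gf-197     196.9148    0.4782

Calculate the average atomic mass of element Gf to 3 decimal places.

Ar = Σ fᵢ·mᵢ = 0.5218 × 194.9197 + 0.4782 × 196.9148
= 101.70910 + 94.16466 = 195.87376 Da

195.874 Da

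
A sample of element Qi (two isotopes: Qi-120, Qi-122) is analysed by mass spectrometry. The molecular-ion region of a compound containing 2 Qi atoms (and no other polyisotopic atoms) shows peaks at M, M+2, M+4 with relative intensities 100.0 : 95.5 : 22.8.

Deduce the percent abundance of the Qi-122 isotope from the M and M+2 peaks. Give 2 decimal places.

If p is the fraction of Qi that is Qi-120, then I(M+2)/I(M) = [C(2,1)·p^1·(1−p)] / p^2 = 2·(1−p)/p = 95.5/100.0 = 0.9550
(1−p)/p = 0.9550/2 = 0.4775  ⇒  p = 1/(1 + 0.4775) = 0.6768
Qi-120: 67.68%, Qi-122: 32.32%.

32.32%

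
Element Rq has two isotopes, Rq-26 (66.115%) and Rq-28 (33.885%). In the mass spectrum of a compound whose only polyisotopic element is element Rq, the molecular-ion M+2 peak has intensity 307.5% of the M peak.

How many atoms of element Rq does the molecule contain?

6

With n Rq atoms, P(M+2)/P(M) = C(n,1)·p^(n−1)q / p^n = n·q/p = n · 0.33885/0.66115.
n = 3.075 × 0.66115/0.33885 = 6.00 ≈ 6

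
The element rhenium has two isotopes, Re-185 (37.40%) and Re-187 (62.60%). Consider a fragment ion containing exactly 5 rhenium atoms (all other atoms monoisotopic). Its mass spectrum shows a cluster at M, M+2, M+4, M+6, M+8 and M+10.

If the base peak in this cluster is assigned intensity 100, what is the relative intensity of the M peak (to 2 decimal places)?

2.13

Binomial terms of (0.3740 + 0.6260)^5: M 0.0073, M+2 0.0612, M+4 0.2050, M+6 0.3431, M+8 0.2872, M+10 0.0961 → M+6 is the base peak.
P(M+6) = C(5,3) × 0.3740^2 × 0.6260^3 = 10 × 0.139876 × 0.24531438 = 0.343136 (base)
P(M) = C(5,0) × 0.3740^5 × 0.6260^0 = 1 × 0.00731742 × 1.0000 = 0.007317
Relative intensity = 0.007317 / 0.343136 × 100 = 2.13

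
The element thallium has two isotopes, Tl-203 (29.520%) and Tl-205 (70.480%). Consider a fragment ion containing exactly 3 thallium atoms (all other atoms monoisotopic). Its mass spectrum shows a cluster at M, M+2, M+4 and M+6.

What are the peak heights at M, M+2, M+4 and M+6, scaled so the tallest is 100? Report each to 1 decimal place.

Each Tl atom is independently Tl-203 (p = 0.29520) or Tl-205 (q = 0.70480); the cluster is the binomial expansion (p + q)^3.
P(M) = 0.29520^3 = 0.025725
P(M+2) = 3 × 0.29520^2 × 0.70480^1 = 0.184255
P(M+4) = 3 × 0.29520^1 × 0.70480^2 = 0.439916
P(M+6) = 0.70480^3 = 0.350104
The M+4 peak is largest (0.439916); scaling to 100 gives 5.8 : 41.9 : 100.0 : 79.6.

5.8 : 41.9 : 100.0 : 79.6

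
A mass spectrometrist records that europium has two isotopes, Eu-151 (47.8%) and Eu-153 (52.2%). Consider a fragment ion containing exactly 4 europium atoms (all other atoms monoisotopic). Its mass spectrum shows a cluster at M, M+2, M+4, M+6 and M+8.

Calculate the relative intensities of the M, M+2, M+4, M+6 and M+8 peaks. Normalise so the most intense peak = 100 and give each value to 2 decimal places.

Expanding (0.478 + 0.522)^4:
P(M) = 0.478^4 = 0.052205
P(M+2) = 4 × 0.478^3 × 0.522^1 = 0.228042
P(M+4) = 6 × 0.478^2 × 0.522^2 = 0.373549
P(M+6) = 4 × 0.478^1 × 0.522^3 = 0.271956
P(M+8) = 0.522^4 = 0.074248
The M+4 peak is largest (0.373549); scaling to 100 gives 13.98 : 61.05 : 100.00 : 72.80 : 19.88.

13.98 : 61.05 : 100.00 : 72.80 : 19.88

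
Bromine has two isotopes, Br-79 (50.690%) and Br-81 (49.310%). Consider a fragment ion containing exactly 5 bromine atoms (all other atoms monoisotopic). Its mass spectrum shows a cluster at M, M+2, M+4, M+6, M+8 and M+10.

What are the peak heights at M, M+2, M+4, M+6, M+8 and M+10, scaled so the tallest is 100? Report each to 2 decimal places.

Each Br atom is independently Br-79 (p = 0.50690) or Br-81 (q = 0.49310); the cluster is the binomial expansion (p + q)^5.
P(M) = 0.50690^5 = 0.033467
P(M+2) = 5 × 0.50690^4 × 0.49310^1 = 0.162777
P(M+4) = 10 × 0.50690^3 × 0.49310^2 = 0.316692
P(M+6) = 10 × 0.50690^2 × 0.49310^3 = 0.308070
P(M+8) = 5 × 0.50690^1 × 0.49310^4 = 0.149842
P(M+10) = 0.49310^5 = 0.029152
The M+4 peak is largest (0.316692); scaling to 100 gives 10.57 : 51.40 : 100.00 : 97.28 : 47.31 : 9.21.

10.57 : 51.40 : 100.00 : 97.28 : 47.31 : 9.21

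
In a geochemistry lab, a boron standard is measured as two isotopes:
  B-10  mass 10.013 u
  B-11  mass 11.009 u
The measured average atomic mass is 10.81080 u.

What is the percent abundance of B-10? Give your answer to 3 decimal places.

With x = fraction of B-10 (so B-11 is 1 − x):
10.013·x + 11.009·(1 − x) = 10.81080
(10.013 − 11.009)·x = 10.81080 − 11.009
x = -0.19820 / -0.996 = 0.19900 → 19.900% B-10, 80.100% B-11.

19.900%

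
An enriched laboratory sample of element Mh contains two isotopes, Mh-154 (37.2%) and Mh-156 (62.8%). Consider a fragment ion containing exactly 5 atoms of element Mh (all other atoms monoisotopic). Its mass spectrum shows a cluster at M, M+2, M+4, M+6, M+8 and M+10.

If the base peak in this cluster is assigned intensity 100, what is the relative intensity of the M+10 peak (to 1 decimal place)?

Binomial terms of (0.372 + 0.628)^5: M 0.0071, M+2 0.0601, M+4 0.2030, M+6 0.3427, M+8 0.2893, M+10 0.0977 → M+6 is the base peak.
P(M+6) = C(5,3) × 0.372^2 × 0.628^3 = 10 × 0.138384 × 0.24767315 = 0.342740 (base)
P(M+10) = C(5,5) × 0.372^0 × 0.628^5 = 1 × 1.0000 × 0.09767833 = 0.097678
Relative intensity = 0.097678 / 0.342740 × 100 = 28.5

28.5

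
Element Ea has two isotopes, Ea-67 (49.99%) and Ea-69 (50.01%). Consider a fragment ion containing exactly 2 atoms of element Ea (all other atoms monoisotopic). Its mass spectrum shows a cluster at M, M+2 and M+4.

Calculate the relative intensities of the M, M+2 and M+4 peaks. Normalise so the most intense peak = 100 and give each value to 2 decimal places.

The 2 Ea atoms are independent, so intensities follow the terms of (0.4999 + 0.5001)^2.
P(M) = 0.4999^2 = 0.249900
P(M+2) = 2 × 0.4999^1 × 0.5001^1 = 0.500000
P(M+4) = 0.5001^2 = 0.250100
The M+2 peak is largest (0.500000); scaling to 100 gives 49.98 : 100.00 : 50.02.

49.98 : 100.00 : 50.02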